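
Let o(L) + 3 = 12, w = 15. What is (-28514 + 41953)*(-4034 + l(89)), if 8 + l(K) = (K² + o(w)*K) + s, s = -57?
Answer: 62128497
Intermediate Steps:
o(L) = 9 (o(L) = -3 + 12 = 9)
l(K) = -65 + K² + 9*K (l(K) = -8 + ((K² + 9*K) - 57) = -8 + (-57 + K² + 9*K) = -65 + K² + 9*K)
(-28514 + 41953)*(-4034 + l(89)) = (-28514 + 41953)*(-4034 + (-65 + 89² + 9*89)) = 13439*(-4034 + (-65 + 7921 + 801)) = 13439*(-4034 + 8657) = 13439*4623 = 62128497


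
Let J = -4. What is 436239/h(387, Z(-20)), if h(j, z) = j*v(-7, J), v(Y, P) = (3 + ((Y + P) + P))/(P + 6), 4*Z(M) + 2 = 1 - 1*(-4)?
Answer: -16157/86 ≈ -187.87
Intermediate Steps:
Z(M) = ¾ (Z(M) = -½ + (1 - 1*(-4))/4 = -½ + (1 + 4)/4 = -½ + (¼)*5 = -½ + 5/4 = ¾)
v(Y, P) = (3 + Y + 2*P)/(6 + P) (v(Y, P) = (3 + ((P + Y) + P))/(6 + P) = (3 + (Y + 2*P))/(6 + P) = (3 + Y + 2*P)/(6 + P))
h(j, z) = -6*j (h(j, z) = j*((3 - 7 + 2*(-4))/(6 - 4)) = j*((3 - 7 - 8)/2) = j*((½)*(-12)) = j*(-6) = -6*j)
436239/h(387, Z(-20)) = 436239/((-6*387)) = 436239/(-2322) = 436239*(-1/2322) = -16157/86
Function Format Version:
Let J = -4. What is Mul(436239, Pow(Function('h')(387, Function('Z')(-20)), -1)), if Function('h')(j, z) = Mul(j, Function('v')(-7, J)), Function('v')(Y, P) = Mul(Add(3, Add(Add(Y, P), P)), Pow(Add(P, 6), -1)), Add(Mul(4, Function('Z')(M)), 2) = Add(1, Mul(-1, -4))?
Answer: Rational(-16157, 86) ≈ -187.87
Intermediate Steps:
Function('Z')(M) = Rational(3, 4) (Function('Z')(M) = Add(Rational(-1, 2), Mul(Rational(1, 4), Add(1, Mul(-1, -4)))) = Add(Rational(-1, 2), Mul(Rational(1, 4), Add(1, 4))) = Add(Rational(-1, 2), Mul(Rational(1, 4), 5)) = Add(Rational(-1, 2), Rational(5, 4)) = Rational(3, 4))
Function('v')(Y, P) = Mul(Pow(Add(6, P), -1), Add(3, Y, Mul(2, P))) (Function('v')(Y, P) = Mul(Add(3, Add(Add(P, Y), P)), Pow(Add(6, P), -1)) = Mul(Add(3, Add(Y, Mul(2, P))), Pow(Add(6, P), -1)) = Mul(Add(3, Y, Mul(2, P)), Pow(Add(6, P), -1)) = Mul(Pow(Add(6, P), -1), Add(3, Y, Mul(2, P))))
Function('h')(j, z) = Mul(-6, j) (Function('h')(j, z) = Mul(j, Mul(Pow(Add(6, -4), -1), Add(3, -7, Mul(2, -4)))) = Mul(j, Mul(Pow(2, -1), Add(3, -7, -8))) = Mul(j, Mul(Rational(1, 2), -12)) = Mul(j, -6) = Mul(-6, j))
Mul(436239, Pow(Function('h')(387, Function('Z')(-20)), -1)) = Mul(436239, Pow(Mul(-6, 387), -1)) = Mul(436239, Pow(-2322, -1)) = Mul(436239, Rational(-1, 2322)) = Rational(-16157, 86)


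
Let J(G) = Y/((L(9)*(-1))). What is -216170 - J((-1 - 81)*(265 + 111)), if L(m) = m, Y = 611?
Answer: -1944919/9 ≈ -2.1610e+5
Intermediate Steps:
J(G) = -611/9 (J(G) = 611/((9*(-1))) = 611/(-9) = 611*(-1/9) = -611/9)
-216170 - J((-1 - 81)*(265 + 111)) = -216170 - 1*(-611/9) = -216170 + 611/9 = -1944919/9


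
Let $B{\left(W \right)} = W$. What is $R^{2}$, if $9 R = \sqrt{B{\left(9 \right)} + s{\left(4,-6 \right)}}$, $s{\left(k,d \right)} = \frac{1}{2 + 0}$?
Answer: $\frac{19}{162} \approx 0.11728$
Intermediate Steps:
$s{\left(k,d \right)} = \frac{1}{2}$
$R = \frac{\sqrt{38}}{18}$ ($R = \frac{\sqrt{9 + \frac{1}{2}}}{9} = \frac{\sqrt{\frac{19}{2}}}{9} = \frac{\frac{1}{2} \sqrt{38}}{9} = \frac{\sqrt{38}}{18} \approx 0.34247$)
$R^{2} = \left(\frac{\sqrt{38}}{18}\right)^{2} = \frac{19}{162}$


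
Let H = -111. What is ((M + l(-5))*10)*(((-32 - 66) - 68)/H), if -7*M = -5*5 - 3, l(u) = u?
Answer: -1660/111 ≈ -14.955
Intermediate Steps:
M = 4 (M = -(-5*5 - 3)/7 = -(-25 - 3)/7 = -⅐*(-28) = 4)
((M + l(-5))*10)*(((-32 - 66) - 68)/H) = ((4 - 5)*10)*(((-32 - 66) - 68)/(-111)) = (-1*10)*((-98 - 68)*(-1/111)) = -(-1660)*(-1)/111 = -10*166/111 = -1660/111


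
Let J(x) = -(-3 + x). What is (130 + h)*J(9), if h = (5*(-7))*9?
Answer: 1110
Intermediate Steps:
J(x) = 3 - x
h = -315 (h = -35*9 = -315)
(130 + h)*J(9) = (130 - 315)*(3 - 1*9) = -185*(3 - 9) = -185*(-6) = 1110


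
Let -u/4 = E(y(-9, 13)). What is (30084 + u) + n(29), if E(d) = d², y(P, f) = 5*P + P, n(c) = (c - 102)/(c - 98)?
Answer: 1271053/69 ≈ 18421.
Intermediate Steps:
n(c) = (-102 + c)/(-98 + c)
y(P, f) = 6*P
u = -11664 (u = -4*(6*(-9))² = -4*(-54)² = -4*2916 = -11664)
(30084 + u) + n(29) = (30084 - 11664) + (-102 + 29)/(-98 + 29) = 18420 - 73/(-69) = 18420 - 1/69*(-73) = 18420 + 73/69 = 1271053/69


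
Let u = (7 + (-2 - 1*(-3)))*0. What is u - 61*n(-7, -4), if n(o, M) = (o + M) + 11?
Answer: 0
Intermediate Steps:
n(o, M) = 11 + M + o (n(o, M) = (M + o) + 11 = 11 + M + o)
u = 0 (u = (7 + (-2 + 3))*0 = (7 + 1)*0 = 8*0 = 0)
u - 61*n(-7, -4) = 0 - 61*(11 - 4 - 7) = 0 - 61*0 = 0 + 0 = 0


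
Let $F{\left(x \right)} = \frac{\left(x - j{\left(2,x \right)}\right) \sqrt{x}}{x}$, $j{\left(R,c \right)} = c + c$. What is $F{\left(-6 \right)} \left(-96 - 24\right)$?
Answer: $120 i \sqrt{6} \approx 293.94 i$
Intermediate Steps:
$j{\left(R,c \right)} = 2 c$
$F{\left(x \right)} = - \sqrt{x}$ ($F{\left(x \right)} = \frac{\left(x - 2 x\right) \sqrt{x}}{x} = \frac{- x \sqrt{x}}{x} = \frac{\left(-1\right) x^{\frac{3}{2}}}{x} = - \sqrt{x}$)
$F{\left(-6 \right)} \left(-96 - 24\right) = - \sqrt{-6} \left(-96 - 24\right) = - i \sqrt{6} \left(-120\right) = 120 i \sqrt{6}$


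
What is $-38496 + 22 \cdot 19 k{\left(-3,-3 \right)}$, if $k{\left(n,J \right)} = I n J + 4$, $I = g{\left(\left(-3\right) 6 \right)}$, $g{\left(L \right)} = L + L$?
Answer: $-172256$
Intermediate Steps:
$g{\left(L \right)} = 2 L$
$I = -36$ ($I = 2 \left(\left(-3\right) 6\right) = 2 \left(-18\right) = -36$)
$k{\left(n,J \right)} = 4 - 36 J n$ ($k{\left(n,J \right)} = - 36 n J + 4 = - 36 J n + 4 = 4 - 36 J n$)
$-38496 + 22 \cdot 19 k{\left(-3,-3 \right)} = -38496 + 22 \cdot 19 \left(4 - \left(-108\right) \left(-3\right)\right) = -38496 + 418 \left(4 - 324\right) = -38496 + 418 \left(-320\right) = -38496 - 133760 = -172256$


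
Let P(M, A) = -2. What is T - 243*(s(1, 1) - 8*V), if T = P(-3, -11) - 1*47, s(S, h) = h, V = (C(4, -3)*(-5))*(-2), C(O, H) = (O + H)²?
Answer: 19148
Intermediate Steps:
C(O, H) = (H + O)²
V = 10 (V = ((-3 + 4)²*(-5))*(-2) = (1²*(-5))*(-2) = (1*(-5))*(-2) = -5*(-2) = 10)
T = -49 (T = -2 - 1*47 = -2 - 47 = -49)
T - 243*(s(1, 1) - 8*V) = -49 - 243*(1 - 8*10) = -49 - 243*(1 - 80) = -49 - 243*(-79) = -49 + 19197 = 19148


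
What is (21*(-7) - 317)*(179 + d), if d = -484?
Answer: 141520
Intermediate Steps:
(21*(-7) - 317)*(179 + d) = (21*(-7) - 317)*(179 - 484) = (-147 - 317)*(-305) = -464*(-305) = 141520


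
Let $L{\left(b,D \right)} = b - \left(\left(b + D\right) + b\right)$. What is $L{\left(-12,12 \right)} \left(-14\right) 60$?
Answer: $0$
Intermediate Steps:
$L{\left(b,D \right)} = - D - b$ ($L{\left(b,D \right)} = b - \left(\left(D + b\right) + b\right) = b - \left(D + 2 b\right) = - D - b$)
$L{\left(-12,12 \right)} \left(-14\right) 60 = \left(\left(-1\right) 12 - -12\right) \left(-14\right) 60 = \left(-12 + 12\right) \left(-14\right) 60 = 0 \left(-14\right) 60 = 0 \cdot 60 = 0$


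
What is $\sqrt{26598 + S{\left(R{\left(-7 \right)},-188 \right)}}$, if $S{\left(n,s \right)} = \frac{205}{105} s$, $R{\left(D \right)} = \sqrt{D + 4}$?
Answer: $\frac{5 \sqrt{462714}}{21} \approx 161.96$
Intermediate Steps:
$R{\left(D \right)} = \sqrt{4 + D}$
$S{\left(n,s \right)} = \frac{41 s}{21}$ ($S{\left(n,s \right)} = 205 \cdot \frac{1}{105} s = \frac{41 s}{21}$)
$\sqrt{26598 + S{\left(R{\left(-7 \right)},-188 \right)}} = \sqrt{26598 + \frac{41}{21} \left(-188\right)} = \sqrt{26598 - \frac{7708}{21}} = \sqrt{\frac{550850}{21}} = \frac{5 \sqrt{462714}}{21}$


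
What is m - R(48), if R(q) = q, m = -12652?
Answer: -12700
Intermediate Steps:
m - R(48) = -12652 - 1*48 = -12652 - 48 = -12700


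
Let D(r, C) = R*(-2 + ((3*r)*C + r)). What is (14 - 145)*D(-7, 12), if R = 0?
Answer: 0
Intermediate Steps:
D(r, C) = 0 (D(r, C) = 0*(-2 + ((3*r)*C + r)) = 0*(-2 + (3*C*r + r)) = 0*(-2 + (r + 3*C*r)) = 0*(-2 + r + 3*C*r) = 0)
(14 - 145)*D(-7, 12) = (14 - 145)*0 = -131*0 = 0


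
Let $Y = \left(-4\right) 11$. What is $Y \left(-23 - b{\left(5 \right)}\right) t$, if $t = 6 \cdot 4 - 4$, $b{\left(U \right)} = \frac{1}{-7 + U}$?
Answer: $19800$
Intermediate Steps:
$Y = -44$
$t = 20$ ($t = 24 - 4 = 20$)
$Y \left(-23 - b{\left(5 \right)}\right) t = - 44 \left(-23 - \frac{1}{-7 + 5}\right) 20 = - 44 \left(-23 - \frac{1}{-2}\right) 20 = - 44 \left(-23 - - \frac{1}{2}\right) 20 = - 44 \left(-23 + \frac{1}{2}\right) 20 = \left(-44\right) \left(- \frac{45}{2}\right) 20 = 990 \cdot 20 = 19800$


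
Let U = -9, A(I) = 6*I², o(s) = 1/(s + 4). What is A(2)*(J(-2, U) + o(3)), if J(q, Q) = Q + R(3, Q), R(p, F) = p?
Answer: -984/7 ≈ -140.57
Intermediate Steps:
o(s) = 1/(4 + s)
J(q, Q) = 3 + Q (J(q, Q) = Q + 3 = 3 + Q)
A(2)*(J(-2, U) + o(3)) = (6*2²)*((3 - 9) + 1/(4 + 3)) = (6*4)*(-6 + 1/7) = 24*(-6 + ⅐) = 24*(-41/7) = -984/7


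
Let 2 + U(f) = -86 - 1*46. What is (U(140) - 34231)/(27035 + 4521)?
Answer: -34365/31556 ≈ -1.0890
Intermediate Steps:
U(f) = -134 (U(f) = -2 + (-86 - 1*46) = -2 + (-86 - 46) = -2 - 132 = -134)
(U(140) - 34231)/(27035 + 4521) = (-134 - 34231)/(27035 + 4521) = -34365/31556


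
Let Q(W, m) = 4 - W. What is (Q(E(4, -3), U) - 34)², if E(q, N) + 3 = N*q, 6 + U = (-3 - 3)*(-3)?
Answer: 225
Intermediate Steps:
U = 12 (U = -6 + (-3 - 3)*(-3) = -6 - 6*(-3) = -6 + 18 = 12)
E(q, N) = -3 + N*q
(Q(E(4, -3), U) - 34)² = ((4 - (-3 - 3*4)) - 34)² = ((4 - (-3 - 12)) - 34)² = ((4 - 1*(-15)) - 34)² = ((4 + 15) - 34)² = (19 - 34)² = (-15)² = 225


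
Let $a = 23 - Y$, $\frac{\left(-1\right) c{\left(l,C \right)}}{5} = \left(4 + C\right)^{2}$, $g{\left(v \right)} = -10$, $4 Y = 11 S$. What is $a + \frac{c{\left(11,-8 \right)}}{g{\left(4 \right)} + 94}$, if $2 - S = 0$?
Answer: $\frac{695}{42} \approx 16.548$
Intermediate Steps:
$S = 2$ ($S = 2 - 0 = 2 + 0 = 2$)
$Y = \frac{11}{2}$ ($Y = \frac{11 \cdot 2}{4} = \frac{1}{4} \cdot 22 = \frac{11}{2} \approx 5.5$)
$c{\left(l,C \right)} = - 5 \left(4 + C\right)^{2}$
$a = \frac{35}{2}$ ($a = 23 - \frac{11}{2} = \frac{35}{2} \approx 17.5$)
$a + \frac{c{\left(11,-8 \right)}}{g{\left(4 \right)} + 94} = \frac{35}{2} + \frac{\left(-5\right) \left(4 - 8\right)^{2}}{-10 + 94} = \frac{35}{2} + \frac{\left(-5\right) \left(-4\right)^{2}}{84} = \frac{35}{2} + \left(-5\right) 16 \cdot \frac{1}{84} = \frac{35}{2} - \frac{20}{21} = \frac{695}{42}$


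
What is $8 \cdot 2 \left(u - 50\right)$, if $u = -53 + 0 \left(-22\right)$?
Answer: $-1648$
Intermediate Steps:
$u = -53$ ($u = -53 + 0 = -53$)
$8 \cdot 2 \left(u - 50\right) = 8 \cdot 2 \left(-53 - 50\right) = 16 \left(-103\right) = -1648$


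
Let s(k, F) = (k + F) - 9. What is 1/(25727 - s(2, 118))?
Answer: 1/25616 ≈ 3.9038e-5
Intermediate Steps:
s(k, F) = -9 + F + k (s(k, F) = (F + k) - 9 = -9 + F + k)
1/(25727 - s(2, 118)) = 1/(25727 - (-9 + 118 + 2)) = 1/(25727 - 1*111) = 1/(25727 - 111) = 1/25616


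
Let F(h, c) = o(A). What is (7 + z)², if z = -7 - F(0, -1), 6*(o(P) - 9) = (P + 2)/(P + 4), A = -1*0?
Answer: 11881/144 ≈ 82.507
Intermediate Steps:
A = 0
o(P) = 9 + (2 + P)/(6*(4 + P)) (o(P) = 9 + ((P + 2)/(P + 4))/6 = 9 + ((2 + P)/(4 + P))/6 = 9 + (2 + P)/(6*(4 + P)))
F(h, c) = 109/12 (F(h, c) = (218 + 55*0)/(6*(4 + 0)) = (⅙)*(218 + 0)/4 = (⅙)*(¼)*218 = 109/12)
z = -193/12 (z = -7 - 1*109/12 = -7 - 109/12 = -193/12 ≈ -16.083)
(7 + z)² = (7 - 193/12)² = (-109/12)² = 11881/144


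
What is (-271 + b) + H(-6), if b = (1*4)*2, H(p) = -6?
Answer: -269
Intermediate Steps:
b = 8 (b = 4*2 = 8)
(-271 + b) + H(-6) = (-271 + 8) - 6 = -263 - 6 = -269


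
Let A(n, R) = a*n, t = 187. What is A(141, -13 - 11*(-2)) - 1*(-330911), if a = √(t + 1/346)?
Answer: 330911 + 141*√22387238/346 ≈ 3.3284e+5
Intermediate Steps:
a = √22387238/346 (a = √(187 + 1/346) = √(64703/346) = √22387238/346 ≈ 13.675)
A(n, R) = n*√22387238/346 (A(n, R) = (√22387238/346)*n = n*√22387238/346)
A(141, -13 - 11*(-2)) - 1*(-330911) = (1/346)*141*√22387238 - 1*(-330911) = 141*√22387238/346 + 330911 = 330911 + 141*√22387238/346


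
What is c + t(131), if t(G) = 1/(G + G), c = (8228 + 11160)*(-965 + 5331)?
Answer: 22177778097/262 ≈ 8.4648e+7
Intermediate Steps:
c = 84648008 (c = 19388*4366 = 84648008)
t(G) = 1/(2*G)
c + t(131) = 84648008 + (½)/131 = 84648008 + (½)*(1/131) = 84648008 + 1/262 = 22177778097/262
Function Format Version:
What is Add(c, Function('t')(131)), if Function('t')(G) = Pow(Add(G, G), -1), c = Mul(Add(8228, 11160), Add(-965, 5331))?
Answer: Rational(22177778097, 262) ≈ 8.4648e+7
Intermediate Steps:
c = 84648008 (c = Mul(19388, 4366) = 84648008)
Function('t')(G) = Mul(Rational(1, 2), Pow(G, -1)) (Function('t')(G) = Pow(Mul(2, G), -1) = Mul(Rational(1, 2), Pow(G, -1)))
Add(c, Function('t')(131)) = Add(84648008, Mul(Rational(1, 2), Pow(131, -1))) = Add(84648008, Mul(Rational(1, 2), Rational(1, 131))) = Add(84648008, Rational(1, 262)) = Rational(22177778097, 262)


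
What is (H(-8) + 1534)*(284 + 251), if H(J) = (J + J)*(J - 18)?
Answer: 1043250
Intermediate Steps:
H(J) = 2*J*(-18 + J) (H(J) = (2*J)*(-18 + J) = 2*J*(-18 + J))
(H(-8) + 1534)*(284 + 251) = (2*(-8)*(-18 - 8) + 1534)*(284 + 251) = (2*(-8)*(-26) + 1534)*535 = (416 + 1534)*535 = 1950*535 = 1043250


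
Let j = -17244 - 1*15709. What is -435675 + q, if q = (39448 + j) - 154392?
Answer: -583572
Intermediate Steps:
j = -32953 (j = -17244 - 15709 = -32953)
q = -147897 (q = (39448 - 32953) - 154392 = 6495 - 154392 = -147897)
-435675 + q = -435675 - 147897 = -583572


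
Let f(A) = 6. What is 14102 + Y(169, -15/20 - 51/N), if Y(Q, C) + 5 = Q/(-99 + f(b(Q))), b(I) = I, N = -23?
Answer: 1310852/93 ≈ 14095.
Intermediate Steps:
Y(Q, C) = -5 - Q/93 (Y(Q, C) = -5 + Q/(-99 + 6) = -5 + Q/(-93) = -5 - Q/93)
14102 + Y(169, -15/20 - 51/N) = 14102 + (-5 - 1/93*169) = 14102 + (-5 - 169/93) = 14102 - 634/93 = 1310852/93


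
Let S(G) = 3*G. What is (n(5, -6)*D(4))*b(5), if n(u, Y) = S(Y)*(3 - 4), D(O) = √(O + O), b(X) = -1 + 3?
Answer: 72*√2 ≈ 101.82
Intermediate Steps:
b(X) = 2
D(O) = √2*√O (D(O) = √(2*O) = √2*√O)
n(u, Y) = -3*Y (n(u, Y) = (3*Y)*(3 - 4) = (3*Y)*(-1) = -3*Y)
(n(5, -6)*D(4))*b(5) = ((-3*(-6))*(√2*√4))*2 = (18*(√2*2))*2 = (18*(2*√2))*2 = (36*√2)*2 = 72*√2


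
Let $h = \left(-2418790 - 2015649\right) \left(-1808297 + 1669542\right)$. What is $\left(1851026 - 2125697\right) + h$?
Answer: $615300308774$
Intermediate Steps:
$h = 615300583445$ ($h = \left(-4434439\right) \left(-138755\right) = 615300583445$)
$\left(1851026 - 2125697\right) + h = \left(1851026 - 2125697\right) + 615300583445 = -274671 + 615300583445 = 615300308774$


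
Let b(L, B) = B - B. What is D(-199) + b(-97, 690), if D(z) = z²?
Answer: 39601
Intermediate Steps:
b(L, B) = 0
D(-199) + b(-97, 690) = (-199)² + 0 = 39601 + 0 = 39601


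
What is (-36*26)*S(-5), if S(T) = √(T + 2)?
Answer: -936*I*√3 ≈ -1621.2*I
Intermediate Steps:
S(T) = √(2 + T)
(-36*26)*S(-5) = (-36*26)*√(2 - 5) = -936*I*√3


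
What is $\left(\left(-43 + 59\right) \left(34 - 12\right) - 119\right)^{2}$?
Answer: $54289$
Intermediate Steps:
$\left(\left(-43 + 59\right) \left(34 - 12\right) - 119\right)^{2} = \left(16 \cdot 22 - 119\right)^{2} = \left(352 - 119\right)^{2} = 233^{2} = 54289$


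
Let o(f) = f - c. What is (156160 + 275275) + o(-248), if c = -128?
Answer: 431315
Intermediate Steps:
o(f) = 128 + f (o(f) = f - 1*(-128) = f + 128 = 128 + f)
(156160 + 275275) + o(-248) = (156160 + 275275) + (128 - 248) = 431435 - 120 = 431315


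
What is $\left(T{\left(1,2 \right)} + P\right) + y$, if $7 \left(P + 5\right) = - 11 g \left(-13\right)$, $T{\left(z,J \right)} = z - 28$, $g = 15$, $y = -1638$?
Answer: $- \frac{9545}{7} \approx -1363.6$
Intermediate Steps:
$T{\left(z,J \right)} = -28 + z$
$P = \frac{2110}{7}$ ($P = -5 + \frac{\left(-11\right) 15 \left(-13\right)}{7} = -5 + \frac{\left(-165\right) \left(-13\right)}{7} = -5 + \frac{1}{7} \cdot 2145 = -5 + \frac{2145}{7} = \frac{2110}{7} \approx 301.43$)
$\left(T{\left(1,2 \right)} + P\right) + y = \left(\left(-28 + 1\right) + \frac{2110}{7}\right) - 1638 = \left(-27 + \frac{2110}{7}\right) - 1638 = \frac{1921}{7} - 1638 = - \frac{9545}{7}$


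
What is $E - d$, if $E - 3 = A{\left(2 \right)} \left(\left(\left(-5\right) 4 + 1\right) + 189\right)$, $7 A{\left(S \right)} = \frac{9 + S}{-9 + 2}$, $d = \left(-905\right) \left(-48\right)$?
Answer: $- \frac{2130283}{49} \approx -43475.0$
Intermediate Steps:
$d = 43440$
$A{\left(S \right)} = - \frac{9}{49} - \frac{S}{49}$ ($A{\left(S \right)} = \frac{\left(9 + S\right) \frac{1}{-9 + 2}}{7} = \frac{\left(9 + S\right) \frac{1}{-7}}{7} = \frac{\left(9 + S\right) \left(- \frac{1}{7}\right)}{7} = \frac{- \frac{9}{7} - \frac{S}{7}}{7} = - \frac{9}{49} - \frac{S}{49}$)
$E = - \frac{1723}{49}$ ($E = 3 + \left(- \frac{9}{49} - \frac{2}{49}\right) \left(\left(\left(-5\right) 4 + 1\right) + 189\right) = 3 + \left(- \frac{9}{49} - \frac{2}{49}\right) \left(\left(-20 + 1\right) + 189\right) = 3 - \frac{11 \left(-19 + 189\right)}{49} = 3 - \frac{1870}{49} = - \frac{1723}{49} \approx -35.163$)
$E - d = - \frac{1723}{49} - 43440 = - \frac{2130283}{49}$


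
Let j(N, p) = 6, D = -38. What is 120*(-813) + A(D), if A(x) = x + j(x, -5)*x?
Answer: -97826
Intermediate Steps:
A(x) = 7*x (A(x) = x + 6*x = 7*x)
120*(-813) + A(D) = 120*(-813) + 7*(-38) = -97560 - 266 = -97826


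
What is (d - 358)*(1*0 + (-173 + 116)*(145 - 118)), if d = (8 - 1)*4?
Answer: 507870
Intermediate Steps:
d = 28 (d = 7*4 = 28)
(d - 358)*(1*0 + (-173 + 116)*(145 - 118)) = (28 - 358)*(1*0 + (-173 + 116)*(145 - 118)) = -330*(0 - 57*27) = -330*(0 - 1539) = -330*(-1539) = 507870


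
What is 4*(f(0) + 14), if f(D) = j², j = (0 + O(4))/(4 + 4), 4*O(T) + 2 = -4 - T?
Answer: 3609/64 ≈ 56.391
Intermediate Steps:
O(T) = -3/2 - T/4 (O(T) = -½ + (-4 - T)/4 = -½ + (-1 - T/4) = -3/2 - T/4)
j = -5/16 (j = (0 + (-3/2 - ¼*4))/(4 + 4) = (0 + (-3/2 - 1))/8 = (0 - 5/2)*(⅛) = -5/2*⅛ = -5/16 ≈ -0.31250)
f(D) = 25/256 (f(D) = (-5/16)² = 25/256)
4*(f(0) + 14) = 4*(25/256 + 14) = 4*(3609/256) = 3609/64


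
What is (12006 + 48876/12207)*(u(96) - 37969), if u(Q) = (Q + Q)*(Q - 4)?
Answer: -992279075330/4069 ≈ -2.4386e+8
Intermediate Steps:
u(Q) = 2*Q*(-4 + Q) (u(Q) = (2*Q)*(-4 + Q) = 2*Q*(-4 + Q))
(12006 + 48876/12207)*(u(96) - 37969) = (12006 + 48876/12207)*(2*96*(-4 + 96) - 37969) = (12006 + 48876*(1/12207))*(2*96*92 - 37969) = (12006 + 16292/4069)*(17664 - 37969) = (48868706/4069)*(-20305) = -992279075330/4069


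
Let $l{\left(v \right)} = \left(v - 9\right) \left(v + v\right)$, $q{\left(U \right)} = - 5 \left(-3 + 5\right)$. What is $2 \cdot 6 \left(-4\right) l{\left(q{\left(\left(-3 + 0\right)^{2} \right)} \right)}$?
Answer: $-18240$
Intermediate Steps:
$q{\left(U \right)} = -10$ ($q{\left(U \right)} = \left(-5\right) 2 = -10$)
$l{\left(v \right)} = 2 v \left(-9 + v\right)$ ($l{\left(v \right)} = \left(-9 + v\right) 2 v = 2 v \left(-9 + v\right)$)
$2 \cdot 6 \left(-4\right) l{\left(q{\left(\left(-3 + 0\right)^{2} \right)} \right)} = 2 \cdot 6 \left(-4\right) 2 \left(-10\right) \left(-9 - 10\right) = 12 \left(-4\right) 2 \left(-10\right) \left(-19\right) = \left(-48\right) 380 = -18240$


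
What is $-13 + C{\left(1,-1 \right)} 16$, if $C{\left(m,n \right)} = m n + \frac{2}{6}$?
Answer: $- \frac{71}{3} \approx -23.667$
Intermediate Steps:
$C{\left(m,n \right)} = \frac{1}{3} + m n$ ($C{\left(m,n \right)} = m n + 2 \cdot \frac{1}{6} = m n + \frac{1}{3} = \frac{1}{3} + m n$)
$-13 + C{\left(1,-1 \right)} 16 = -13 + \left(\frac{1}{3} + 1 \left(-1\right)\right) 16 = -13 + \left(\frac{1}{3} - 1\right) 16 = -13 - \frac{32}{3} = - \frac{71}{3}$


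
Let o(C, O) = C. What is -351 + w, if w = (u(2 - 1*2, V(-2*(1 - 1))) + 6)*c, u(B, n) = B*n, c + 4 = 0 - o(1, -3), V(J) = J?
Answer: -381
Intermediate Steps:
c = -5 (c = -4 + (0 - 1*1) = -4 + (0 - 1) = -4 - 1 = -5)
w = -30 (w = ((2 - 1*2)*(-2*(1 - 1)) + 6)*(-5) = ((2 - 2)*(-2*0) + 6)*(-5) = (0*0 + 6)*(-5) = (0 + 6)*(-5) = 6*(-5) = -30)
-351 + w = -351 - 30 = -381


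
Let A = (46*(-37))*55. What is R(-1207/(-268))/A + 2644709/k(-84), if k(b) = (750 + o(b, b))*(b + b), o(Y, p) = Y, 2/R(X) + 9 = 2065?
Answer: -859808119823/36375348240 ≈ -23.637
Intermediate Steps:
R(X) = 1/1028 (R(X) = 2/(-9 + 2065) = 2/2056 = 2*(1/2056) = 1/1028)
A = -93610 (A = -1702*55 = -93610)
k(b) = 2*b*(750 + b) (k(b) = (750 + b)*(b + b) = (750 + b)*(2*b) = 2*b*(750 + b))
R(-1207/(-268))/A + 2644709/k(-84) = (1/1028)/(-93610) + 2644709/((2*(-84)*(750 - 84))) = (1/1028)*(-1/93610) + 2644709/((2*(-84)*666)) = -1/96231080 + 2644709/(-111888) = -1/96231080 + 2644709*(-1/111888) = -1/96231080 - 2644709/111888 = -859808119823/36375348240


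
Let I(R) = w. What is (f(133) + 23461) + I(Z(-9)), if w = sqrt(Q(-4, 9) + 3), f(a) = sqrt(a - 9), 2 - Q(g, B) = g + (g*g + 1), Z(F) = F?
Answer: 23461 + 2*sqrt(31) + 2*I*sqrt(2) ≈ 23472.0 + 2.8284*I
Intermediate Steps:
Q(g, B) = 1 - g - g**2 (Q(g, B) = 2 - (g + (g*g + 1)) = 2 - (g + (g**2 + 1)) = 2 - (g + (1 + g**2)) = 2 - (1 + g + g**2) = 2 + (-1 - g - g**2) = 1 - g - g**2)
f(a) = sqrt(-9 + a)
w = 2*I*sqrt(2) (w = sqrt((1 - 1*(-4) - 1*(-4)**2) + 3) = sqrt((1 + 4 - 1*16) + 3) = sqrt((1 + 4 - 16) + 3) = sqrt(-11 + 3) = sqrt(-8) = 2*I*sqrt(2) ≈ 2.8284*I)
I(R) = 2*I*sqrt(2)
(f(133) + 23461) + I(Z(-9)) = (sqrt(-9 + 133) + 23461) + 2*I*sqrt(2) = (sqrt(124) + 23461) + 2*I*sqrt(2) = (2*sqrt(31) + 23461) + 2*I*sqrt(2) = (23461 + 2*sqrt(31)) + 2*I*sqrt(2) = 23461 + 2*sqrt(31) + 2*I*sqrt(2)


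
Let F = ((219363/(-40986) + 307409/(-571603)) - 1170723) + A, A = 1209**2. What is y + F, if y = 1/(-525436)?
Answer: 596925484930267763213/2051627963185548 ≈ 2.9095e+5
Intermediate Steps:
A = 1461681
y = -1/525436 ≈ -1.9032e-6
F = 2272114910033467/7809240186 (F = ((219363/(-40986) + 307409/(-571603)) - 1170723) + 1461681 = ((219363*(-1/40986) + 307409*(-1/571603)) - 1170723) + 1461681 = ((-73121/13662 - 307409/571603) - 1170723) + 1461681 = (-45996004721/7809240186 - 1170723) + 1461681 = -9142503094279199/7809240186 + 1461681 = 2272114910033467/7809240186 ≈ 2.9095e+5)
y + F = -1/525436 + 2272114910033467/7809240186 = 596925484930267763213/2051627963185548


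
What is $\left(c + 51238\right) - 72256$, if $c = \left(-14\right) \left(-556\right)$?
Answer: $-13234$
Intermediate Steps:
$c = 7784$
$\left(c + 51238\right) - 72256 = \left(7784 + 51238\right) - 72256 = 59022 - 72256 = -13234$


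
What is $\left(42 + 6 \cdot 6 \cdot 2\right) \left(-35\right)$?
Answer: $-3990$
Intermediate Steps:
$\left(42 + 6 \cdot 6 \cdot 2\right) \left(-35\right) = \left(42 + 36 \cdot 2\right) \left(-35\right) = \left(42 + 72\right) \left(-35\right) = 114 \left(-35\right) = -3990$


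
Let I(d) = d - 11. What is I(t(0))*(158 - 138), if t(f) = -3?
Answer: -280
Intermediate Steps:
I(d) = -11 + d
I(t(0))*(158 - 138) = (-11 - 3)*(158 - 138) = -14*20 = -280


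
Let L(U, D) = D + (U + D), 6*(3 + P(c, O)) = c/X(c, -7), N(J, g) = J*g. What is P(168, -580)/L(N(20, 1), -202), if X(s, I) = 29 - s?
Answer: 445/53376 ≈ 0.0083371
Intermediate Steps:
P(c, O) = -3 + c/(6*(29 - c)) (P(c, O) = -3 + (c/(29 - c))/6 = -3 + c/(6*(29 - c)))
L(U, D) = U + 2*D (L(U, D) = D + (D + U) = U + 2*D)
P(168, -580)/L(N(20, 1), -202) = ((522 - 19*168)/(6*(-29 + 168)))/(20*1 + 2*(-202)) = ((1/6)*(522 - 3192)/139)/(20 - 404) = ((1/6)*(1/139)*(-2670))/(-384) = -445/139*(-1/384) = 445/53376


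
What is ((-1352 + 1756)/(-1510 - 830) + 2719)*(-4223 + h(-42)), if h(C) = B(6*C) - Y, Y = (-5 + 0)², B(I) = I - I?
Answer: -750722608/65 ≈ -1.1550e+7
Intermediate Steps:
B(I) = 0
Y = 25 (Y = (-5)² = 25)
h(C) = -25 (h(C) = 0 - 1*25 = 0 - 25 = -25)
((-1352 + 1756)/(-1510 - 830) + 2719)*(-4223 + h(-42)) = ((-1352 + 1756)/(-1510 - 830) + 2719)*(-4223 - 25) = (404/(-2340) + 2719)*(-4248) = (404*(-1/2340) + 2719)*(-4248) = (-101/585 + 2719)*(-4248) = (1590514/585)*(-4248) = -750722608/65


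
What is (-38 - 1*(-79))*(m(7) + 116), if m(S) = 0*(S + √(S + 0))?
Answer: 4756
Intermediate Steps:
m(S) = 0 (m(S) = 0*(S + √S) = 0)
(-38 - 1*(-79))*(m(7) + 116) = (-38 - 1*(-79))*(0 + 116) = (-38 + 79)*116 = 41*116 = 4756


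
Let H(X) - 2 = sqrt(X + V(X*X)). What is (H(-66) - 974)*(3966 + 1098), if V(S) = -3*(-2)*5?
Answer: -4922208 + 30384*I ≈ -4.9222e+6 + 30384.0*I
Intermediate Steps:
V(S) = 30 (V(S) = 6*5 = 30)
H(X) = 2 + sqrt(30 + X) (H(X) = 2 + sqrt(X + 30) = 2 + sqrt(30 + X))
(H(-66) - 974)*(3966 + 1098) = ((2 + sqrt(30 - 66)) - 974)*(3966 + 1098) = ((2 + sqrt(-36)) - 974)*5064 = ((2 + 6*I) - 974)*5064 = (-972 + 6*I)*5064 = -4922208 + 30384*I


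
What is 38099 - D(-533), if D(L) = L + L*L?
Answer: -245457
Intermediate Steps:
D(L) = L + L²
38099 - D(-533) = 38099 - (-533)*(1 - 533) = 38099 - (-533)*(-532) = 38099 - 1*283556 = 38099 - 283556 = -245457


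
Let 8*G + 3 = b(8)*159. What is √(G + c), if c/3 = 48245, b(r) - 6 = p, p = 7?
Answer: √144993 ≈ 380.78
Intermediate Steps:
b(r) = 13 (b(r) = 6 + 7 = 13)
c = 144735 (c = 3*48245 = 144735)
G = 258 (G = -3/8 + (13*159)/8 = -3/8 + (⅛)*2067 = -3/8 + 2067/8 = 258)
√(G + c) = √(258 + 144735) = √144993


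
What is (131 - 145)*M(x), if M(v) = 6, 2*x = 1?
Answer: -84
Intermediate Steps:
x = ½ (x = (½)*1 = ½ ≈ 0.50000)
(131 - 145)*M(x) = (131 - 145)*6 = -14*6 = -84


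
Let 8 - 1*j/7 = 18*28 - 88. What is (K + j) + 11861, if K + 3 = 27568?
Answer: 36570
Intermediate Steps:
K = 27565 (K = -3 + 27568 = 27565)
j = -2856 (j = 56 - 7*(18*28 - 88) = 56 - 7*(504 - 88) = 56 - 7*416 = 56 - 2912 = -2856)
(K + j) + 11861 = (27565 - 2856) + 11861 = 24709 + 11861 = 36570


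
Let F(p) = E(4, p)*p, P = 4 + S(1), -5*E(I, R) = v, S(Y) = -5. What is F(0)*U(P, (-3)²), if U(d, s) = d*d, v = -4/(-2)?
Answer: 0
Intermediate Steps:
v = 2 (v = -½*(-4) = 2)
E(I, R) = -⅖ (E(I, R) = -⅕*2 = -⅖)
P = -1 (P = 4 - 5 = -1)
F(p) = -2*p/5
U(d, s) = d²
F(0)*U(P, (-3)²) = -⅖*0*(-1)² = 0*1 = 0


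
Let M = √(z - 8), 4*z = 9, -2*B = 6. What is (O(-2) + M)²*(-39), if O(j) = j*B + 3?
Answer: -11739/4 - 351*I*√23 ≈ -2934.8 - 1683.3*I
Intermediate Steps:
B = -3 (B = -½*6 = -3)
z = 9/4 (z = (¼)*9 = 9/4 ≈ 2.2500)
M = I*√23/2 (M = √(9/4 - 8) = √(-23/4) = I*√23/2 ≈ 2.3979*I)
O(j) = 3 - 3*j (O(j) = j*(-3) + 3 = -3*j + 3 = 3 - 3*j)
(O(-2) + M)²*(-39) = ((3 - 3*(-2)) + I*√23/2)²*(-39) = ((3 + 6) + I*√23/2)²*(-39) = (9 + I*√23/2)²*(-39) = -39*(9 + I*√23/2)²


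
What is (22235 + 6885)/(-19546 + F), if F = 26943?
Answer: 2240/569 ≈ 3.9367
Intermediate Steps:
(22235 + 6885)/(-19546 + F) = (22235 + 6885)/(-19546 + 26943) = 29120/7397 = 29120*(1/7397) = 2240/569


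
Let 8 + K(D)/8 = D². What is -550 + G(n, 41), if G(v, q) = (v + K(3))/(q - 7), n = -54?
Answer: -9373/17 ≈ -551.35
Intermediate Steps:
K(D) = -64 + 8*D²
G(v, q) = (8 + v)/(-7 + q) (G(v, q) = (v + (-64 + 8*3²))/(q - 7) = (v + (-64 + 8*9))/(-7 + q) = (v + (-64 + 72))/(-7 + q) = (v + 8)/(-7 + q) = (8 + v)/(-7 + q))
-550 + G(n, 41) = -550 + (8 - 54)/(-7 + 41) = -550 - 46/34 = -550 + (1/34)*(-46) = -550 - 23/17 = -9373/17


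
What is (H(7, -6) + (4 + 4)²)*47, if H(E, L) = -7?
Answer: 2679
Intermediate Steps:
(H(7, -6) + (4 + 4)²)*47 = (-7 + (4 + 4)²)*47 = (-7 + 8²)*47 = (-7 + 64)*47 = 57*47 = 2679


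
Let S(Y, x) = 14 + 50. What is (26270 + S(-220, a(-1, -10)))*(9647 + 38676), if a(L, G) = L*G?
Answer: 1272537882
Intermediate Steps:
a(L, G) = G*L
S(Y, x) = 64
(26270 + S(-220, a(-1, -10)))*(9647 + 38676) = (26270 + 64)*(9647 + 38676) = 26334*48323 = 1272537882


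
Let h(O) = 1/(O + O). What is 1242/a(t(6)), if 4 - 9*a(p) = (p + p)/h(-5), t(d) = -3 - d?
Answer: -5589/88 ≈ -63.511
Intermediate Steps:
h(O) = 1/(2*O)
a(p) = 4/9 + 20*p/9 (a(p) = 4/9 - (p + p)/(9*((½)/(-5))) = 4/9 - 2*p/(9*((½)*(-⅕))) = 4/9 - 2*p/(9*(-⅒)) = 4/9 - 2*p*(-10)/9 = 4/9 - (-20)*p/9 = 4/9 + 20*p/9)
1242/a(t(6)) = 1242/(4/9 + 20*(-3 - 1*6)/9) = 1242/(4/9 + 20*(-3 - 6)/9) = 1242/(4/9 + (20/9)*(-9)) = 1242/(4/9 - 20) = 1242/(-176/9) = -9/176*1242 = -5589/88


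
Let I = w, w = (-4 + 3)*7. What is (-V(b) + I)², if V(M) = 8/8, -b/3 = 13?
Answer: 64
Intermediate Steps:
w = -7 (w = -1*7 = -7)
I = -7
b = -39 (b = -3*13 = -39)
V(M) = 1 (V(M) = 8*(⅛) = 1)
(-V(b) + I)² = (-1*1 - 7)² = (-1 - 7)² = (-8)² = 64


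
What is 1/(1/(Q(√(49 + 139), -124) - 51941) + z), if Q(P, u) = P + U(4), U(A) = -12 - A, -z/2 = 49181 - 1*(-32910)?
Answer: -443214178854259/72767790321180355313 + 2*√47/72767790321180355313 ≈ -6.0908e-6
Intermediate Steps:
z = -164182 (z = -2*(49181 - 1*(-32910)) = -2*(49181 + 32910) = -2*82091 = -164182)
Q(P, u) = -16 + P (Q(P, u) = P + (-12 - 1*4) = P + (-12 - 4) = P - 16 = -16 + P)
1/(1/(Q(√(49 + 139), -124) - 51941) + z) = 1/(1/((-16 + √(49 + 139)) - 51941) - 164182) = 1/(1/((-16 + √188) - 51941) - 164182) = 1/(1/((-16 + 2*√47) - 51941) - 164182) = 1/(1/(-51957 + 2*√47) - 164182) = 1/(-164182 + 1/(-51957 + 2*√47))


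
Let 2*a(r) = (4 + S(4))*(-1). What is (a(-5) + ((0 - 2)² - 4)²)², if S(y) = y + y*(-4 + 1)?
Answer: 4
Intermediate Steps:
S(y) = -2*y (S(y) = y + y*(-3) = y - 3*y = -2*y)
a(r) = 2 (a(r) = ((4 - 2*4)*(-1))/2 = ((4 - 8)*(-1))/2 = (-4*(-1))/2 = (½)*4 = 2)
(a(-5) + ((0 - 2)² - 4)²)² = (2 + ((0 - 2)² - 4)²)² = (2 + ((-2)² - 4)²)² = (2 + (4 - 4)²)² = (2 + 0²)² = (2 + 0)² = 2² = 4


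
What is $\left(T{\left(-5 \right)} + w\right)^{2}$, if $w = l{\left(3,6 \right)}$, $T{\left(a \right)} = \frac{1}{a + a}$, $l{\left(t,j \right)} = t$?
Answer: $\frac{841}{100} \approx 8.41$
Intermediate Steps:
$T{\left(a \right)} = \frac{1}{2 a}$
$w = 3$
$\left(T{\left(-5 \right)} + w\right)^{2} = \left(\frac{1}{2 \left(-5\right)} + 3\right)^{2} = \left(\frac{1}{2} \left(- \frac{1}{5}\right) + 3\right)^{2} = \left(- \frac{1}{10} + 3\right)^{2} = \left(\frac{29}{10}\right)^{2} = \frac{841}{100}$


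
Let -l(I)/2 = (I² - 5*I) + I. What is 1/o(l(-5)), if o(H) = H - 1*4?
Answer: -1/94 ≈ -0.010638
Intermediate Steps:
l(I) = -2*I² + 8*I (l(I) = -2*((I² - 5*I) + I) = -2*(I² - 4*I) = -2*I² + 8*I)
o(H) = -4 + H (o(H) = H - 4 = -4 + H)
1/o(l(-5)) = 1/(-4 + 2*(-5)*(4 - 1*(-5))) = 1/(-4 + 2*(-5)*(4 + 5)) = 1/(-4 + 2*(-5)*9) = 1/(-4 - 90) = 1/(-94) = -1/94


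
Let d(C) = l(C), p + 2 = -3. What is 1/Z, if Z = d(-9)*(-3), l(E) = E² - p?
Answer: -1/258 ≈ -0.0038760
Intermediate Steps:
p = -5 (p = -2 - 3 = -5)
l(E) = 5 + E² (l(E) = E² - 1*(-5) = E² + 5 = 5 + E²)
d(C) = 5 + C²
Z = -258 (Z = (5 + (-9)²)*(-3) = (5 + 81)*(-3) = 86*(-3) = -258)
1/Z = 1/(-258) = -1/258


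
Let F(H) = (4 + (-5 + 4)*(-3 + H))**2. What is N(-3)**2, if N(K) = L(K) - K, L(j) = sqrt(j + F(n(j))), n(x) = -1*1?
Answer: (3 + sqrt(61))**2 ≈ 116.86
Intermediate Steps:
n(x) = -1
F(H) = (7 - H)**2 (F(H) = (4 - (-3 + H))**2 = (4 + (3 - H))**2 = (7 - H)**2)
L(j) = sqrt(64 + j) (L(j) = sqrt(j + (-7 - 1)**2) = sqrt(j + (-8)**2) = sqrt(j + 64) = sqrt(64 + j))
N(K) = sqrt(64 + K) - K
N(-3)**2 = (sqrt(64 - 3) - 1*(-3))**2 = (sqrt(61) + 3)**2 = (3 + sqrt(61))**2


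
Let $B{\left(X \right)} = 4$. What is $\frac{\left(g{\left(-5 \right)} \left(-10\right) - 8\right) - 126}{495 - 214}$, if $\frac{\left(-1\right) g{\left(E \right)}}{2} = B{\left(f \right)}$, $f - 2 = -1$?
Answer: $- \frac{54}{281} \approx -0.19217$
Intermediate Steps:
$f = 1$ ($f = 2 - 1 = 1$)
$g{\left(E \right)} = -8$ ($g{\left(E \right)} = \left(-2\right) 4 = -8$)
$\frac{\left(g{\left(-5 \right)} \left(-10\right) - 8\right) - 126}{495 - 214} = \frac{\left(\left(-8\right) \left(-10\right) - 8\right) - 126}{495 - 214} = \frac{\left(80 - 8\right) - 126}{281} = \left(72 - 126\right) \frac{1}{281} = \left(-54\right) \frac{1}{281} = - \frac{54}{281}$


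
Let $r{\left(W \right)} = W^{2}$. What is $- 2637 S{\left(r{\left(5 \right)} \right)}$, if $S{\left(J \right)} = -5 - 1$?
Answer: $15822$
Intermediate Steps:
$S{\left(J \right)} = -6$
$- 2637 S{\left(r{\left(5 \right)} \right)} = \left(-2637\right) \left(-6\right) = 15822$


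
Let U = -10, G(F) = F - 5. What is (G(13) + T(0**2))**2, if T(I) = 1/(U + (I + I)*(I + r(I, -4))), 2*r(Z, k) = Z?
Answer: 6241/100 ≈ 62.410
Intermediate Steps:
r(Z, k) = Z/2
G(F) = -5 + F
T(I) = 1/(-10 + 3*I**2) (T(I) = 1/(-10 + (I + I)*(I + I/2)) = 1/(-10 + (2*I)*(3*I/2)) = 1/(-10 + 3*I**2))
(G(13) + T(0**2))**2 = ((-5 + 13) + 1/(-10 + 3*(0**2)**2))**2 = (8 + 1/(-10 + 3*0**2))**2 = (8 + 1/(-10 + 3*0))**2 = (8 + 1/(-10 + 0))**2 = (8 + 1/(-10))**2 = (8 - 1/10)**2 = (79/10)**2 = 6241/100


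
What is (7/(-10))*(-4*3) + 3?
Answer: 57/5 ≈ 11.400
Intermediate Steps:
(7/(-10))*(-4*3) + 3 = (7*(-1/10))*(-12) + 3 = -7/10*(-12) + 3 = 42/5 + 3 = 57/5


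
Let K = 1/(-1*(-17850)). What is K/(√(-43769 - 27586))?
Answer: -I*√71355/1273686750 ≈ -2.0972e-7*I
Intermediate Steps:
K = 1/17850 ≈ 5.6022e-5
K/(√(-43769 - 27586)) = 1/(17850*(√(-43769 - 27586))) = 1/(17850*(√(-71355))) = 1/(17850*((I*√71355))) = (-I*√71355/71355)/17850 = -I*√71355/1273686750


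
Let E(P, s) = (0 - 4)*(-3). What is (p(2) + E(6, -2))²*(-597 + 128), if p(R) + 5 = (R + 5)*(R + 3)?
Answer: -827316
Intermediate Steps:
E(P, s) = 12 (E(P, s) = -4*(-3) = 12)
p(R) = -5 + (3 + R)*(5 + R) (p(R) = -5 + (R + 5)*(R + 3) = -5 + (5 + R)*(3 + R) = -5 + (3 + R)*(5 + R))
(p(2) + E(6, -2))²*(-597 + 128) = ((10 + 2² + 8*2) + 12)²*(-597 + 128) = ((10 + 4 + 16) + 12)²*(-469) = (30 + 12)²*(-469) = 42²*(-469) = 1764*(-469) = -827316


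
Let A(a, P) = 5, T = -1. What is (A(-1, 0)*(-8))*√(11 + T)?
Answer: -40*√10 ≈ -126.49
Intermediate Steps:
(A(-1, 0)*(-8))*√(11 + T) = (5*(-8))*√(11 - 1) = -40*√10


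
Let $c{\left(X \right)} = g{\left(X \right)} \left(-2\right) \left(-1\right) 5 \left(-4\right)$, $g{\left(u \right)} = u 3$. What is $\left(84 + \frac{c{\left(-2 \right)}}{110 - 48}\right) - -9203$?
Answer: $\frac{288017}{31} \approx 9290.9$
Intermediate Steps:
$g{\left(u \right)} = 3 u$
$c{\left(X \right)} = - 120 X$ ($c{\left(X \right)} = 3 X \left(-2\right) \left(-1\right) 5 \left(-4\right) = - 6 X \left(\left(-5\right) \left(-4\right)\right) = - 6 X 20 = - 120 X$)
$\left(84 + \frac{c{\left(-2 \right)}}{110 - 48}\right) - -9203 = \left(84 + \frac{\left(-120\right) \left(-2\right)}{110 - 48}\right) - -9203 = \left(84 + \frac{1}{62} \cdot 240\right) + 9203 = \left(84 + \frac{120}{31}\right) + 9203 = \frac{2724}{31} + 9203 = \frac{288017}{31}$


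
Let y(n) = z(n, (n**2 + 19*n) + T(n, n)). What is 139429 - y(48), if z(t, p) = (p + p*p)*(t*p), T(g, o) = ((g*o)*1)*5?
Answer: -153606483218267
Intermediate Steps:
T(g, o) = 5*g*o (T(g, o) = (g*o)*5 = 5*g*o)
z(t, p) = p*t*(p + p**2) (z(t, p) = (p + p**2)*(p*t) = p*t*(p + p**2))
y(n) = n*(6*n**2 + 19*n)**2*(1 + 6*n**2 + 19*n) (y(n) = n*((n**2 + 19*n) + 5*n*n)**2*(1 + ((n**2 + 19*n) + 5*n*n)) = n*((n**2 + 19*n) + 5*n**2)**2*(1 + ((n**2 + 19*n) + 5*n**2)) = n*(6*n**2 + 19*n)**2*(1 + (6*n**2 + 19*n)) = n*(6*n**2 + 19*n)**2*(1 + 6*n**2 + 19*n))
139429 - y(48) = 139429 - 48**3*(19 + 6*48)**2*(1 + 6*48**2 + 19*48) = 139429 - 110592*(19 + 288)**2*(1 + 6*2304 + 912) = 139429 - 110592*307**2*(1 + 13824 + 912) = 139429 - 110592*94249*14737 = 139429 - 1*153606483357696 = 139429 - 153606483357696 = -153606483218267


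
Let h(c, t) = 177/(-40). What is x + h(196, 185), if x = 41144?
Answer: 1645583/40 ≈ 41140.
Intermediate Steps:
h(c, t) = -177/40 (h(c, t) = 177*(-1/40) = -177/40)
x + h(196, 185) = 41144 - 177/40 = 1645583/40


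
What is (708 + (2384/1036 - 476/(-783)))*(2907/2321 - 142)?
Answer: -47096809231900/470691837 ≈ -1.0006e+5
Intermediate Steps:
(708 + (2384/1036 - 476/(-783)))*(2907/2321 - 142) = (708 + (2384*(1/1036) - 476*(-1/783)))*(2907*(1/2321) - 142) = (708 + (596/259 + 476/783))*(2907/2321 - 142) = (708 + 589952/202797)*(-326675/2321) = (144170228/202797)*(-326675/2321) = -47096809231900/470691837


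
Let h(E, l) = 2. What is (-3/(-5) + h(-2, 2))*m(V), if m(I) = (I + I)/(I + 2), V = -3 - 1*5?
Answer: 104/15 ≈ 6.9333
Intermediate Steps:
V = -8 (V = -3 - 5 = -8)
m(I) = 2*I/(2 + I) (m(I) = (2*I)/(2 + I) = 2*I/(2 + I))
(-3/(-5) + h(-2, 2))*m(V) = (-3/(-5) + 2)*(2*(-8)/(2 - 8)) = (-3*(-⅕) + 2)*(2*(-8)/(-6)) = (⅗ + 2)*(2*(-8)*(-⅙)) = (13/5)*(8/3) = 104/15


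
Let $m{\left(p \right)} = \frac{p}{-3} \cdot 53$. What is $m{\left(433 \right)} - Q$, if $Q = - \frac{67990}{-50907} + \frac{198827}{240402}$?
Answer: $- \frac{31214731177877}{4079381538} \approx -7651.8$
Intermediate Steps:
$m{\left(p \right)} = - \frac{53 p}{3}$ ($m{\left(p \right)} = p \left(- \frac{1}{3}\right) 53 = - \frac{p}{3} \cdot 53 = - \frac{53 p}{3}$)
$Q = \frac{2940735341}{1359793846}$ ($Q = \left(-67990\right) \left(- \frac{1}{50907}\right) + 198827 \cdot \frac{1}{240402} = \frac{67990}{50907} + \frac{198827}{240402} = \frac{2940735341}{1359793846} \approx 2.1626$)
$m{\left(433 \right)} - Q = \left(- \frac{53}{3}\right) 433 - \frac{2940735341}{1359793846} = - \frac{22949}{3} - \frac{2940735341}{1359793846} = - \frac{31214731177877}{4079381538}$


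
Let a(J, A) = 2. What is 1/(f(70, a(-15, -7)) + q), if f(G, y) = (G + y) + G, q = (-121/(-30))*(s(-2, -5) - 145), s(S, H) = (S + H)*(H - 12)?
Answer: 15/557 ≈ 0.026930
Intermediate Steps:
s(S, H) = (-12 + H)*(H + S) (s(S, H) = (H + S)*(-12 + H) = (-12 + H)*(H + S))
q = -1573/15 (q = (-121/(-30))*(((-5)² - 12*(-5) - 12*(-2) - 5*(-2)) - 145) = (-121*(-1/30))*((25 + 60 + 24 + 10) - 145) = 121*(119 - 145)/30 = (121/30)*(-26) = -1573/15 ≈ -104.87)
f(G, y) = y + 2*G
1/(f(70, a(-15, -7)) + q) = 1/((2 + 2*70) - 1573/15) = 1/((2 + 140) - 1573/15) = 1/(142 - 1573/15) = 1/(557/15) = 15/557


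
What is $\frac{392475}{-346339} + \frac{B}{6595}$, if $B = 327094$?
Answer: $\frac{110697036241}{2284105705} \approx 48.464$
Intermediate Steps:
$\frac{392475}{-346339} + \frac{B}{6595} = \frac{392475}{-346339} + \frac{327094}{6595} = 392475 \left(- \frac{1}{346339}\right) + 327094 \cdot \frac{1}{6595} = - \frac{392475}{346339} + \frac{327094}{6595} = \frac{110697036241}{2284105705}$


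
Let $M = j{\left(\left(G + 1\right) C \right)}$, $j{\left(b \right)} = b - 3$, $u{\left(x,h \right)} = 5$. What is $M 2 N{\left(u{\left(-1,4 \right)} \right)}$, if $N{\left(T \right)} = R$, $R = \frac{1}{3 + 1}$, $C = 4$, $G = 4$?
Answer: $\frac{17}{2} \approx 8.5$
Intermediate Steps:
$R = \frac{1}{4} \approx 0.25$
$N{\left(T \right)} = \frac{1}{4}$
$j{\left(b \right)} = -3 + b$
$M = 17$ ($M = -3 + \left(4 + 1\right) 4 = -3 + 5 \cdot 4 = -3 + 20 = 17$)
$M 2 N{\left(u{\left(-1,4 \right)} \right)} = 17 \cdot 2 \cdot \frac{1}{4} = 17 \cdot \frac{1}{2} = \frac{17}{2}$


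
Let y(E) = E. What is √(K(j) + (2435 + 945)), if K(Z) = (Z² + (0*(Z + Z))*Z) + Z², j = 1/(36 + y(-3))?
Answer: √3680822/33 ≈ 58.138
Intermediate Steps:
j = 1/33 (j = 1/(36 - 3) = 1/33 ≈ 0.030303)
K(Z) = 2*Z² (K(Z) = (Z² + (0*(2*Z))*Z) + Z² = (Z² + 0*Z) + Z² = (Z² + 0) + Z² = Z² + Z² = 2*Z²)
√(K(j) + (2435 + 945)) = √(2*(1/33)² + (2435 + 945)) = √(2*(1/1089) + 3380) = √(2/1089 + 3380) = √(3680822/1089) = √3680822/33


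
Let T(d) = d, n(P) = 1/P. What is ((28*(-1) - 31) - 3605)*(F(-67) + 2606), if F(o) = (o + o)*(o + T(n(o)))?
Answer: -42451104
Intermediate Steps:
F(o) = 2*o*(o + 1/o) (F(o) = (o + o)*(o + 1/o) = (2*o)*(o + 1/o) = 2*o*(o + 1/o))
((28*(-1) - 31) - 3605)*(F(-67) + 2606) = ((28*(-1) - 31) - 3605)*((2 + 2*(-67)²) + 2606) = ((-28 - 31) - 3605)*((2 + 2*4489) + 2606) = (-59 - 3605)*((2 + 8978) + 2606) = -3664*(8980 + 2606) = -3664*11586 = -42451104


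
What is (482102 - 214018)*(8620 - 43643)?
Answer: -9389105932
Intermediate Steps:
(482102 - 214018)*(8620 - 43643) = 268084*(-35023) = -9389105932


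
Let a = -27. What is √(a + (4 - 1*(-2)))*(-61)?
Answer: -61*I*√21 ≈ -279.54*I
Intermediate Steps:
√(a + (4 - 1*(-2)))*(-61) = √(-27 + (4 - 1*(-2)))*(-61) = √(-27 + (4 + 2))*(-61) = √(-27 + 6)*(-61) = √(-21)*(-61) = (I*√21)*(-61) = -61*I*√21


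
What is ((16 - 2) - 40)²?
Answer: 676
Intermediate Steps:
((16 - 2) - 40)² = (14 - 40)² = (-26)² = 676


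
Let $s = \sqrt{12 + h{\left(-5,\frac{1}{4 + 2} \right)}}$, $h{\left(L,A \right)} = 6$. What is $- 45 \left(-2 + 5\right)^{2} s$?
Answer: $- 1215 \sqrt{2} \approx -1718.3$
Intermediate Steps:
$s = 3 \sqrt{2}$ ($s = \sqrt{12 + 6} = \sqrt{18} = 3 \sqrt{2} \approx 4.2426$)
$- 45 \left(-2 + 5\right)^{2} s = - 45 \left(-2 + 5\right)^{2} \cdot 3 \sqrt{2} = - 45 \cdot 3^{2} \cdot 3 \sqrt{2} = \left(-45\right) 9 \cdot 3 \sqrt{2} = - 405 \cdot 3 \sqrt{2} = - 1215 \sqrt{2}$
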